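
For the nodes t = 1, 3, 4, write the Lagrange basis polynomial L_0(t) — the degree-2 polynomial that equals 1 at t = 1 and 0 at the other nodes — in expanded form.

L_0(t) = (t - 3)(t - 4) / [(-2)·(-3)]
       = (t^2 - 7t + 12) / (6)

L_0(t) = (1/6)t^2 - (7/6)t + 2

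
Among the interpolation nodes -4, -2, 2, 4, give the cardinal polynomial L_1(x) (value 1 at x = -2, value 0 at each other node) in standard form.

L_1(x) = (x + 4)(x - 2)(x - 4) / [(2)·(-4)·(-6)]
       = (x^3 - 2x^2 - 16x + 32) / (48)

L_1(x) = (1/48)x^3 - (1/24)x^2 - (1/3)x + 2/3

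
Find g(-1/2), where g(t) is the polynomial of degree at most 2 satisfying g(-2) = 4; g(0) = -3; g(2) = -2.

Using Newton's divided-difference form:
g[-2,0] = (-3 - 4) / (0 - (-2)) = -7/2
g[0,2] = (-2 - (-3)) / (2 - 0) = 1/2
g[-2,0,2] = (1/2 - (-7/2)) / (2 - (-2)) = 1
g(-1/2) = 4 + (-7/2)·(3/2) + 1·(3/2)·(-1/2) = -2

-2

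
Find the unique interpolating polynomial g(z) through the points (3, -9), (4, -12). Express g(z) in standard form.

g(z) = -3z

Build the Lagrange basis polynomials:
L_0(z) = (z - 4) / [-1] = -z + 4
L_1(z) = (z - 3) / [1] = z - 3
g(z) = (-9)·L_0 + (-12)·L_1
  (-9)·L_0(z) = 9z - 36
  (-12)·L_1(z) = -12z + 36
Adding term by term: -3z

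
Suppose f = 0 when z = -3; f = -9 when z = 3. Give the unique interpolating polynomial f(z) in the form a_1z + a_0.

f(z) = -(3/2)z - 9/2

L_0(z) = (z - 3) / [-6] = -(1/6)z + 1/2
L_1(z) = (z + 3) / [6] = (1/6)z + 1/2
f(z) = 0·L_0 + (-9)·L_1
  0·L_0(z) = 0
  (-9)·L_1(z) = -(3/2)z - 9/2
Adding term by term: -(3/2)z - 9/2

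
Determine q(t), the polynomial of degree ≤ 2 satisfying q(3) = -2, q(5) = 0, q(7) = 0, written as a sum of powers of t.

L_0(t) = (t - 5)(t - 7) / [8] = (1/8)t^2 - (3/2)t + 35/8
L_1(t) = (t - 3)(t - 7) / [-4] = -(1/4)t^2 + (5/2)t - 21/4
L_2(t) = (t - 3)(t - 5) / [8] = (1/8)t^2 - t + 15/8
q(t) = (-2)·L_0 + 0·L_1 + 0·L_2
  (-2)·L_0(t) = -(1/4)t^2 + 3t - 35/4
  0·L_1(t) = 0
  0·L_2(t) = 0
Adding term by term: -(1/4)t^2 + 3t - 35/4

q(t) = -(1/4)t^2 + 3t - 35/4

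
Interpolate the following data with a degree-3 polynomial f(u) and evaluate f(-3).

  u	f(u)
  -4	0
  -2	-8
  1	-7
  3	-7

-27/5

Evaluate each Lagrange basis at u = -3:
L_0(-3) = (-1)·(-4)·(-6)/[(-2)·(-5)·(-7)] = 12/35
L_1(-3) = (1)·(-4)·(-6)/[(2)·(-3)·(-5)] = 4/5
L_2(-3) = (1)·(-1)·(-6)/[(5)·(3)·(-2)] = -1/5
L_3(-3) = (1)·(-1)·(-4)/[(7)·(5)·(2)] = 2/35
Sum: 0 + (-8)·(4/5) + (-7)·(-1/5) + (-7)·(2/35) = -27/5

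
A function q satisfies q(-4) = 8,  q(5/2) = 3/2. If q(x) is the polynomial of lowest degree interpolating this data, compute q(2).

L_0(2) = (-1/2)/[(-13/2)] = 1/13
L_1(2) = (6)/[(13/2)] = 12/13
Sum: 8·(1/13) + 3/2·(12/13) = 2

2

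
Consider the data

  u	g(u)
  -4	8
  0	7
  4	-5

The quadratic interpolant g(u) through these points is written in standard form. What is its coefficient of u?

-13/8

L_0(u) = u(u - 4) / [32] = (1/32)u^2 - (1/8)u
L_1(u) = (u + 4)(u - 4) / [-16] = -(1/16)u^2 + 1
L_2(u) = (u + 4)u / [32] = (1/32)u^2 + (1/8)u
g(u) = 8·L_0 + 7·L_1 + (-5)·L_2
Only the coefficient of u is needed; take it from each L_i and combine:
8·(-1/8) + 7·(0) + (-5)·(1/8) = -13/8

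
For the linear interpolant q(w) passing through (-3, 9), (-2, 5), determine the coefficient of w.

-4

Build the Lagrange basis polynomials:
L_0(w) = (w + 2) / [-1] = -w - 2
L_1(w) = (w + 3) / [1] = w + 3
q(w) = 9·L_0 + 5·L_1
Only the coefficient of w is needed; take it from each L_i and combine:
9·(-1) + 5·(1) = -4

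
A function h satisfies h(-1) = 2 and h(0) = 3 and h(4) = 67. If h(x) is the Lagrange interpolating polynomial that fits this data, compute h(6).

135

L_0(6) = (6)·(2)/[(-1)·(-5)] = 12/5
L_1(6) = (7)·(2)/[(1)·(-4)] = -7/2
L_2(6) = (7)·(6)/[(5)·(4)] = 21/10
Sum: 2·(12/5) + 3·(-7/2) + 67·(21/10) = 135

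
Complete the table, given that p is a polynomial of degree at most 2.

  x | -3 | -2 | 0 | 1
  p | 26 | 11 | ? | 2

-1

The 3 known values determine p uniquely (degree ≤ 2).
Evaluate each Lagrange basis at x = 0:
L_0(0) = (2)·(-1)/[(-1)·(-4)] = -1/2
L_1(0) = (3)·(-1)/[(1)·(-3)] = 1
L_2(0) = (3)·(2)/[(4)·(3)] = 1/2
Sum: 26·(-1/2) + 11·(1) + 2·(1/2) = -1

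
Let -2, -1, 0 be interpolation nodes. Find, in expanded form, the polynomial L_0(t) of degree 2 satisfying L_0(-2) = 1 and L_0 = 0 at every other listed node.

L_0(t) = (1/2)t^2 + (1/2)t

L_0(t) = (t + 1)t / [(-1)·(-2)]
       = (t^2 + t) / (2)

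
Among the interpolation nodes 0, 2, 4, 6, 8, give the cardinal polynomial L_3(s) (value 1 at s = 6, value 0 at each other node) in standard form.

L_3(s) = s(s - 2)(s - 4)(s - 8) / [(6)·(4)·(2)·(-2)]
       = (s^4 - 14s^3 + 56s^2 - 64s) / (-96)

L_3(s) = -(1/96)s^4 + (7/48)s^3 - (7/12)s^2 + (2/3)s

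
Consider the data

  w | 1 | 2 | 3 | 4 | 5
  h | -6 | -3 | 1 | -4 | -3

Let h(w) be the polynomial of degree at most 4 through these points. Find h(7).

202

Using Newton's divided-difference form:
h[1,2] = (-3 - (-6)) / (2 - 1) = 3
h[2,3] = (1 - (-3)) / (3 - 2) = 4
h[3,4] = (-4 - 1) / (4 - 3) = -5
h[4,5] = (-3 - (-4)) / (5 - 4) = 1
h[1,2,3] = (4 - 3) / (3 - 1) = 1/2
h[2,3,4] = (-5 - 4) / (4 - 2) = -9/2
h[3,4,5] = (1 - (-5)) / (5 - 3) = 3
h[1,2,3,4] = (-9/2 - 1/2) / (4 - 1) = -5/3
h[2,3,4,5] = (3 - (-9/2)) / (5 - 2) = 5/2
h[1,2,3,4,5] = (5/2 - (-5/3)) / (5 - 1) = 25/24
h(7) = -6 + 3·(6) + (1/2)·(6)·(5) + (-5/3)·(6)·(5)·(4) + (25/24)·(6)·(5)·(4)·(3) = 202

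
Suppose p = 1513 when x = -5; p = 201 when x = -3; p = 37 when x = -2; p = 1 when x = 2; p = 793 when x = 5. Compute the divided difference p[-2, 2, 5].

p[-2,2] = (1 - 37) / (2 - (-2)) = -9
p[2,5] = (793 - 1) / (5 - 2) = 264
p[-2,2,5] = (264 - (-9)) / (5 - (-2)) = 39

39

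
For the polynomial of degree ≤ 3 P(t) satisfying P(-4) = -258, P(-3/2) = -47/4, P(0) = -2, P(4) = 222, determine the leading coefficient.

4

The leading coefficient equals the top divided difference P[-4,-3/2,0,4].
P[-4,-3/2] = (-47/4 - (-258)) / (-3/2 - (-4)) = 197/2
P[-3/2,0] = (-2 - (-47/4)) / (0 - (-3/2)) = 13/2
P[0,4] = (222 - (-2)) / (4 - 0) = 56
P[-4,-3/2,0] = (13/2 - 197/2) / (0 - (-4)) = -23
P[-3/2,0,4] = (56 - 13/2) / (4 - (-3/2)) = 9
P[-4,-3/2,0,4] = (9 - (-23)) / (4 - (-4)) = 4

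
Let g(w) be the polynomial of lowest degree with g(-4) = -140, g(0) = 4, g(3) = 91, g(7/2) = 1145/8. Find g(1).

Evaluate each Lagrange basis at w = 1:
L_0(1) = (1)·(-2)·(-5/2)/[(-4)·(-7)·(-15/2)] = -1/42
L_1(1) = (5)·(-2)·(-5/2)/[(4)·(-3)·(-7/2)] = 25/42
L_2(1) = (5)·(1)·(-5/2)/[(7)·(3)·(-1/2)] = 25/21
L_3(1) = (5)·(1)·(-2)/[(15/2)·(7/2)·(1/2)] = -16/21
Sum: (-140)·(-1/42) + 4·(25/42) + 91·(25/21) + 1145/8·(-16/21) = 5

5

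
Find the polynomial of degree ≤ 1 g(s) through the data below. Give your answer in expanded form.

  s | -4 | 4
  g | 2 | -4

g(s) = -(3/4)s - 1

Build the Lagrange basis polynomials:
L_0(s) = (s - 4) / [-8] = -(1/8)s + 1/2
L_1(s) = (s + 4) / [8] = (1/8)s + 1/2
g(s) = 2·L_0 + (-4)·L_1
  2·L_0(s) = -(1/4)s + 1
  (-4)·L_1(s) = -(1/2)s - 2
Adding term by term: -(3/4)s - 1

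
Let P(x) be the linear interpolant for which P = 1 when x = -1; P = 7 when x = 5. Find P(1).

Evaluate each Lagrange basis at x = 1:
L_0(1) = (-4)/[(-6)] = 2/3
L_1(1) = (2)/[(6)] = 1/3
Sum: 1·(2/3) + 7·(1/3) = 3

3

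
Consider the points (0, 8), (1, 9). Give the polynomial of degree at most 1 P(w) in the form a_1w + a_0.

P(w) = w + 8

L_0(w) = (w - 1) / [-1] = -w + 1
L_1(w) = w / [1] = w
P(w) = 8·L_0 + 9·L_1
  8·L_0(w) = -8w + 8
  9·L_1(w) = 9w
Adding term by term: w + 8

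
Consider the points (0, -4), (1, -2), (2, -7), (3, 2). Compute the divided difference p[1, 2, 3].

7

p[1,2] = (-7 - (-2)) / (2 - 1) = -5
p[2,3] = (2 - (-7)) / (3 - 2) = 9
p[1,2,3] = (9 - (-5)) / (3 - 1) = 7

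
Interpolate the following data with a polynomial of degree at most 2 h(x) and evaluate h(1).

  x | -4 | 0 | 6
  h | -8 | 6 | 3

15/2

Evaluate each Lagrange basis at x = 1:
L_0(1) = (1)·(-5)/[(-4)·(-10)] = -1/8
L_1(1) = (5)·(-5)/[(4)·(-6)] = 25/24
L_2(1) = (5)·(1)/[(10)·(6)] = 1/12
Sum: (-8)·(-1/8) + 6·(25/24) + 3·(1/12) = 15/2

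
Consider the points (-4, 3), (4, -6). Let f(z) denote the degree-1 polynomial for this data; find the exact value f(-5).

33/8

L_0(-5) = (-9)/[(-8)] = 9/8
L_1(-5) = (-1)/[(8)] = -1/8
Sum: 3·(9/8) + (-6)·(-1/8) = 33/8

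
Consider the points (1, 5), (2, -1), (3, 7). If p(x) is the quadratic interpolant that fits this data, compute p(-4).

245

L_0(-4) = (-6)·(-7)/[(-1)·(-2)] = 21
L_1(-4) = (-5)·(-7)/[(1)·(-1)] = -35
L_2(-4) = (-5)·(-6)/[(2)·(1)] = 15
Sum: 5·(21) + (-1)·(-35) + 7·(15) = 245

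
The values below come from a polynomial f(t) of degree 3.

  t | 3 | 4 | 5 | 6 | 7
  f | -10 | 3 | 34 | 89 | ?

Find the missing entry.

174

The 4 known values determine f uniquely (degree ≤ 3).
Evaluate each Lagrange basis at t = 7:
L_0(7) = (3)·(2)·(1)/[(-1)·(-2)·(-3)] = -1
L_1(7) = (4)·(2)·(1)/[(1)·(-1)·(-2)] = 4
L_2(7) = (4)·(3)·(1)/[(2)·(1)·(-1)] = -6
L_3(7) = (4)·(3)·(2)/[(3)·(2)·(1)] = 4
Sum: (-10)·(-1) + 3·(4) + 34·(-6) + 89·(4) = 174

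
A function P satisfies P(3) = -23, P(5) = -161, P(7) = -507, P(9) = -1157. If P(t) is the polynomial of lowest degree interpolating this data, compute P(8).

-788

Using Newton's divided-difference form:
P[3,5] = (-161 - (-23)) / (5 - 3) = -69
P[5,7] = (-507 - (-161)) / (7 - 5) = -173
P[7,9] = (-1157 - (-507)) / (9 - 7) = -325
P[3,5,7] = (-173 - (-69)) / (7 - 3) = -26
P[5,7,9] = (-325 - (-173)) / (9 - 5) = -38
P[3,5,7,9] = (-38 - (-26)) / (9 - 3) = -2
P(8) = -23 + (-69)·(5) + (-26)·(5)·(3) + (-2)·(5)·(3)·(1) = -788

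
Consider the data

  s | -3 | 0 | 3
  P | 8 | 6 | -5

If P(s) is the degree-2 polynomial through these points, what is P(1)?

L_0(1) = (1)·(-2)/[(-3)·(-6)] = -1/9
L_1(1) = (4)·(-2)/[(3)·(-3)] = 8/9
L_2(1) = (4)·(1)/[(6)·(3)] = 2/9
Sum: 8·(-1/9) + 6·(8/9) + (-5)·(2/9) = 10/3

10/3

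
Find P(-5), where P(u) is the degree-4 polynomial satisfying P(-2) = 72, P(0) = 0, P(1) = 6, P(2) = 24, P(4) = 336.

Evaluate each Lagrange basis at u = -5:
L_0(-5) = (-5)·(-6)·(-7)·(-9)/[(-2)·(-3)·(-4)·(-6)] = 105/8
L_1(-5) = (-3)·(-6)·(-7)·(-9)/[(2)·(-1)·(-2)·(-4)] = -567/8
L_2(-5) = (-3)·(-5)·(-7)·(-9)/[(3)·(1)·(-1)·(-3)] = 105
L_3(-5) = (-3)·(-5)·(-6)·(-9)/[(4)·(2)·(1)·(-2)] = -405/8
L_4(-5) = (-3)·(-5)·(-6)·(-7)/[(6)·(4)·(3)·(2)] = 35/8
Sum: 72·(105/8) + 0 + 6·(105) + 24·(-405/8) + 336·(35/8) = 1830

1830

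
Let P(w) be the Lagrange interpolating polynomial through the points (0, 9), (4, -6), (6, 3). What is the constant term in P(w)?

9

Build the Lagrange basis polynomials:
L_0(w) = (w - 4)(w - 6) / [24] = (1/24)w^2 - (5/12)w + 1
L_1(w) = w(w - 6) / [-8] = -(1/8)w^2 + (3/4)w
L_2(w) = w(w - 4) / [12] = (1/12)w^2 - (1/3)w
P(w) = 9·L_0 + (-6)·L_1 + 3·L_2
Only the constant term is needed; take it from each L_i and combine:
9·(1) + (-6)·(0) + 3·(0) = 9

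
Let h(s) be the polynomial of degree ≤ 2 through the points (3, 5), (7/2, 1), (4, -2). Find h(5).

-5

Evaluate each Lagrange basis at s = 5:
L_0(5) = (3/2)·(1)/[(-1/2)·(-1)] = 3
L_1(5) = (2)·(1)/[(1/2)·(-1/2)] = -8
L_2(5) = (2)·(3/2)/[(1)·(1/2)] = 6
Sum: 5·(3) + 1·(-8) + (-2)·(6) = -5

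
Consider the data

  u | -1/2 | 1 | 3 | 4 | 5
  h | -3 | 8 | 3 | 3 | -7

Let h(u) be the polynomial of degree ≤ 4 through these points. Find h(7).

-11656/77

L_0(7) = (6)·(4)·(3)·(2)/[(-3/2)·(-7/2)·(-9/2)·(-11/2)] = 256/231
L_1(7) = (15/2)·(4)·(3)·(2)/[(3/2)·(-2)·(-3)·(-4)] = -5
L_2(7) = (15/2)·(6)·(3)·(2)/[(7/2)·(2)·(-1)·(-2)] = 135/7
L_3(7) = (15/2)·(6)·(4)·(2)/[(9/2)·(3)·(1)·(-1)] = -80/3
L_4(7) = (15/2)·(6)·(4)·(3)/[(11/2)·(4)·(2)·(1)] = 135/11
Sum: (-3)·(256/231) + 8·(-5) + 3·(135/7) + 3·(-80/3) + (-7)·(135/11) = -11656/77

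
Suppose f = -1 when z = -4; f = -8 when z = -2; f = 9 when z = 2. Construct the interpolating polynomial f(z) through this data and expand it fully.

f(z) = (31/24)z^2 + (17/4)z - 14/3

Newton's divided differences:
f[-4,-2] = (-8 - (-1)) / (-2 - (-4)) = -7/2
f[-2,2] = (9 - (-8)) / (2 - (-2)) = 17/4
f[-4,-2,2] = (17/4 - (-7/2)) / (2 - (-4)) = 31/24
f(z) = -1 + (-7/2)·(z + 4) + (31/24)·(z + 4)(z + 2)
Expanding: f(z) = (31/24)z^2 + (17/4)z - 14/3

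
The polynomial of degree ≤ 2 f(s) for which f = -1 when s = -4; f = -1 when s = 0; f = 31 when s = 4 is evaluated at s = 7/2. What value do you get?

Using Newton's divided-difference form:
f[-4,0] = (-1 - (-1)) / (0 - (-4)) = 0
f[0,4] = (31 - (-1)) / (4 - 0) = 8
f[-4,0,4] = (8 - 0) / (4 - (-4)) = 1
f(7/2) = -1 + 0·(15/2) + 1·(15/2)·(7/2) = 101/4

101/4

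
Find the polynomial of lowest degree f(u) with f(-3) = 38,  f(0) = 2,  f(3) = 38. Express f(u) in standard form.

Newton's divided differences:
f[-3,0] = (2 - 38) / (0 - (-3)) = -12
f[0,3] = (38 - 2) / (3 - 0) = 12
f[-3,0,3] = (12 - (-12)) / (3 - (-3)) = 4
f(u) = 38 + (-12)·(u + 3) + 4·(u + 3)u
Expanding: f(u) = 4u^2 + 2

f(u) = 4u^2 + 2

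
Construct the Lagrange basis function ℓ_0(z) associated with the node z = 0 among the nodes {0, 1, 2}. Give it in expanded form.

ℓ_0(z) = (z - 1)(z - 2) / [(-1)·(-2)]
       = (z^2 - 3z + 2) / (2)

ℓ_0(z) = (1/2)z^2 - (3/2)z + 1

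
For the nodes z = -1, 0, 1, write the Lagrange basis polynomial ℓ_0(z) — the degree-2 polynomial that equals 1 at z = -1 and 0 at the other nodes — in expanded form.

ℓ_0(z) = (1/2)z^2 - (1/2)z

ℓ_0(z) = z(z - 1) / [(-1)·(-2)]
       = (z^2 - z) / (2)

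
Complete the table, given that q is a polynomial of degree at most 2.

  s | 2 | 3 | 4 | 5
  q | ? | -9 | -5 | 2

-10

The 3 known values determine q uniquely (degree ≤ 2).
L_0(2) = (-2)·(-3)/[(-1)·(-2)] = 3
L_1(2) = (-1)·(-3)/[(1)·(-1)] = -3
L_2(2) = (-1)·(-2)/[(2)·(1)] = 1
Sum: (-9)·(3) + (-5)·(-3) + 2·(1) = -10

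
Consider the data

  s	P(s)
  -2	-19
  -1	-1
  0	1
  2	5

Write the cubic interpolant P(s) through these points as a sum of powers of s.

P(s) = 2s^3 - 2s^2 - 2s + 1

L_0(s) = (s + 1)s(s - 2) / [-8] = -(1/8)s^3 + (1/8)s^2 + (1/4)s
L_1(s) = (s + 2)s(s - 2) / [3] = (1/3)s^3 - (4/3)s
L_2(s) = (s + 2)(s + 1)(s - 2) / [-4] = -(1/4)s^3 - (1/4)s^2 + s + 1
L_3(s) = (s + 2)(s + 1)s / [24] = (1/24)s^3 + (1/8)s^2 + (1/12)s
P(s) = (-19)·L_0 + (-1)·L_1 + 1·L_2 + 5·L_3
  (-19)·L_0(s) = (19/8)s^3 - (19/8)s^2 - (19/4)s
  (-1)·L_1(s) = -(1/3)s^3 + (4/3)s
  1·L_2(s) = -(1/4)s^3 - (1/4)s^2 + s + 1
  5·L_3(s) = (5/24)s^3 + (5/8)s^2 + (5/12)s
Adding term by term: 2s^3 - 2s^2 - 2s + 1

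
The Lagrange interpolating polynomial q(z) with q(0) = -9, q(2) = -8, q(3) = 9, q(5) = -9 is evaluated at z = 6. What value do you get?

Evaluate each Lagrange basis at z = 6:
L_0(6) = (4)·(3)·(1)/[(-2)·(-3)·(-5)] = -2/5
L_1(6) = (6)·(3)·(1)/[(2)·(-1)·(-3)] = 3
L_2(6) = (6)·(4)·(1)/[(3)·(1)·(-2)] = -4
L_3(6) = (6)·(4)·(3)/[(5)·(3)·(2)] = 12/5
Sum: (-9)·(-2/5) + (-8)·(3) + 9·(-4) + (-9)·(12/5) = -78

-78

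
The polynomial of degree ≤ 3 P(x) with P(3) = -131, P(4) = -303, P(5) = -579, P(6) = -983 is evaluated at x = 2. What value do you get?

L_0(2) = (-2)·(-3)·(-4)/[(-1)·(-2)·(-3)] = 4
L_1(2) = (-1)·(-3)·(-4)/[(1)·(-1)·(-2)] = -6
L_2(2) = (-1)·(-2)·(-4)/[(2)·(1)·(-1)] = 4
L_3(2) = (-1)·(-2)·(-3)/[(3)·(2)·(1)] = -1
Sum: (-131)·(4) + (-303)·(-6) + (-579)·(4) + (-983)·(-1) = -39

-39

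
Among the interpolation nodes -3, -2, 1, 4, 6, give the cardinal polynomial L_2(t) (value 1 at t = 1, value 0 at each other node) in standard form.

L_2(t) = (t + 3)(t + 2)(t - 4)(t - 6) / [(4)·(3)·(-3)·(-5)]
       = (t^4 - 5t^3 - 20t^2 + 60t + 144) / (180)

L_2(t) = (1/180)t^4 - (1/36)t^3 - (1/9)t^2 + (1/3)t + 4/5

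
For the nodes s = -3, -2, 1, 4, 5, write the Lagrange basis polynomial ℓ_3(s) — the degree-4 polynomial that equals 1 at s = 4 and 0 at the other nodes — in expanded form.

ℓ_3(s) = -(1/126)s^4 + (1/126)s^3 + (19/126)s^2 + (11/126)s - 5/21

ℓ_3(s) = (s + 3)(s + 2)(s - 1)(s - 5) / [(7)·(6)·(3)·(-1)]
       = (s^4 - s^3 - 19s^2 - 11s + 30) / (-126)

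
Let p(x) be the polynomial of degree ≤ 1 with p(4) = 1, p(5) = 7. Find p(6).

L_0(6) = (1)/[(-1)] = -1
L_1(6) = (2)/[(1)] = 2
Sum: 1·(-1) + 7·(2) = 13

13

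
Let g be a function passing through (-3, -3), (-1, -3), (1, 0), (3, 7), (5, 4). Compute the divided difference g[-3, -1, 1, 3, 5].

-5/128

g[-3,-1] = (-3 - (-3)) / (-1 - (-3)) = 0
g[-1,1] = (0 - (-3)) / (1 - (-1)) = 3/2
g[1,3] = (7 - 0) / (3 - 1) = 7/2
g[3,5] = (4 - 7) / (5 - 3) = -3/2
g[-3,-1,1] = (3/2 - 0) / (1 - (-3)) = 3/8
g[-1,1,3] = (7/2 - 3/2) / (3 - (-1)) = 1/2
g[1,3,5] = (-3/2 - 7/2) / (5 - 1) = -5/4
g[-3,-1,1,3] = (1/2 - 3/8) / (3 - (-3)) = 1/48
g[-1,1,3,5] = (-5/4 - 1/2) / (5 - (-1)) = -7/24
g[-3,-1,1,3,5] = (-7/24 - 1/48) / (5 - (-3)) = -5/128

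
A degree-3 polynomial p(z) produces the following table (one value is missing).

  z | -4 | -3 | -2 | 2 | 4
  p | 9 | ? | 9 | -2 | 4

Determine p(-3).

331/32

The 4 known values determine p uniquely (degree ≤ 3).
L_0(-3) = (-1)·(-5)·(-7)/[(-2)·(-6)·(-8)] = 35/96
L_1(-3) = (1)·(-5)·(-7)/[(2)·(-4)·(-6)] = 35/48
L_2(-3) = (1)·(-1)·(-7)/[(6)·(4)·(-2)] = -7/48
L_3(-3) = (1)·(-1)·(-5)/[(8)·(6)·(2)] = 5/96
Sum: 9·(35/96) + 9·(35/48) + (-2)·(-7/48) + 4·(5/96) = 331/32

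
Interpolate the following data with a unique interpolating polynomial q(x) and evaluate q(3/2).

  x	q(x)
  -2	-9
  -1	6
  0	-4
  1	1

Evaluate each Lagrange basis at x = 3/2:
L_0(3/2) = (5/2)·(3/2)·(1/2)/[(-1)·(-2)·(-3)] = -5/16
L_1(3/2) = (7/2)·(3/2)·(1/2)/[(1)·(-1)·(-2)] = 21/16
L_2(3/2) = (7/2)·(5/2)·(1/2)/[(2)·(1)·(-1)] = -35/16
L_3(3/2) = (7/2)·(5/2)·(3/2)/[(3)·(2)·(1)] = 35/16
Sum: (-9)·(-5/16) + 6·(21/16) + (-4)·(-35/16) + 1·(35/16) = 173/8

173/8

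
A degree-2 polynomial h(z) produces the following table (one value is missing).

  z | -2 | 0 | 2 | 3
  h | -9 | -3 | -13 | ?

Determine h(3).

-24

The 3 known values determine h uniquely (degree ≤ 2).
L_0(3) = (3)·(1)/[(-2)·(-4)] = 3/8
L_1(3) = (5)·(1)/[(2)·(-2)] = -5/4
L_2(3) = (5)·(3)/[(4)·(2)] = 15/8
Sum: (-9)·(3/8) + (-3)·(-5/4) + (-13)·(15/8) = -24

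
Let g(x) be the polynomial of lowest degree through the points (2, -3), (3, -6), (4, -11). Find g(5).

-18

Using Newton's divided-difference form:
g[2,3] = (-6 - (-3)) / (3 - 2) = -3
g[3,4] = (-11 - (-6)) / (4 - 3) = -5
g[2,3,4] = (-5 - (-3)) / (4 - 2) = -1
g(5) = -3 + (-3)·(3) + (-1)·(3)·(2) = -18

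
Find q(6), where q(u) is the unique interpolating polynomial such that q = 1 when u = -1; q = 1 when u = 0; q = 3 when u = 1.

Using Newton's divided-difference form:
q[-1,0] = (1 - 1) / (0 - (-1)) = 0
q[0,1] = (3 - 1) / (1 - 0) = 2
q[-1,0,1] = (2 - 0) / (1 - (-1)) = 1
q(6) = 1 + 0·(7) + 1·(7)·(6) = 43

43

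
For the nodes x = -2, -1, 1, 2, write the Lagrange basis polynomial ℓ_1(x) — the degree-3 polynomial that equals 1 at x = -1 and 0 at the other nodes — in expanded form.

ℓ_1(x) = (1/6)x^3 - (1/6)x^2 - (2/3)x + 2/3

ℓ_1(x) = (x + 2)(x - 1)(x - 2) / [(1)·(-2)·(-3)]
       = (x^3 - x^2 - 4x + 4) / (6)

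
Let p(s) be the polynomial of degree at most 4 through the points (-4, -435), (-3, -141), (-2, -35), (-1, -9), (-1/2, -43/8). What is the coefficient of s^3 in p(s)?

-2

Build the Lagrange basis polynomials:
L_0(s) = (s + 3)(s + 2)(s + 1)(s + 1/2) / [21] = (1/21)s^4 + (13/42)s^3 + (2/3)s^2 + (23/42)s + 1/7
L_1(s) = (s + 4)(s + 2)(s + 1)(s + 1/2) / [-5] = -(1/5)s^4 - (3/2)s^3 - (7/2)s^2 - 3s - 4/5
L_2(s) = (s + 4)(s + 3)(s + 1)(s + 1/2) / [3] = (1/3)s^4 + (17/6)s^3 + (23/3)s^2 + (43/6)s + 2
L_3(s) = (s + 4)(s + 3)(s + 2)(s + 1/2) / [-3] = -(1/3)s^4 - (19/6)s^3 - (61/6)s^2 - (37/3)s - 4
L_4(s) = (s + 4)(s + 3)(s + 2)(s + 1) / [105/16] = (16/105)s^4 + (32/21)s^3 + (16/3)s^2 + (160/21)s + 128/35
p(s) = (-435)·L_0 + (-141)·L_1 + (-35)·L_2 + (-9)·L_3 + (-43/8)·L_4
Only the coefficient of s^3 is needed; take it from each L_i and combine:
(-435)·(13/42) + (-141)·(-3/2) + (-35)·(17/6) + (-9)·(-19/6) + (-43/8)·(32/21) = -2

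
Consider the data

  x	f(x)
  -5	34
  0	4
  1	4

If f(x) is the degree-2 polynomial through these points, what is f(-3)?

L_0(-3) = (-3)·(-4)/[(-5)·(-6)] = 2/5
L_1(-3) = (2)·(-4)/[(5)·(-1)] = 8/5
L_2(-3) = (2)·(-3)/[(6)·(1)] = -1
Sum: 34·(2/5) + 4·(8/5) + 4·(-1) = 16

16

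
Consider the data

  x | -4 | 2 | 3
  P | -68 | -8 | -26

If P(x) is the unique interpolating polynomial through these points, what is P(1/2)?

L_0(1/2) = (-3/2)·(-5/2)/[(-6)·(-7)] = 5/56
L_1(1/2) = (9/2)·(-5/2)/[(6)·(-1)] = 15/8
L_2(1/2) = (9/2)·(-3/2)/[(7)·(1)] = -27/28
Sum: (-68)·(5/56) + (-8)·(15/8) + (-26)·(-27/28) = 4

4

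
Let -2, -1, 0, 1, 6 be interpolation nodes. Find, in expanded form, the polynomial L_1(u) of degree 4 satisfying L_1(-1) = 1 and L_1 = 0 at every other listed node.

L_1(u) = -(1/14)u^4 + (5/14)u^3 + (4/7)u^2 - (6/7)u

L_1(u) = (u + 2)u(u - 1)(u - 6) / [(1)·(-1)·(-2)·(-7)]
       = (u^4 - 5u^3 - 8u^2 + 12u) / (-14)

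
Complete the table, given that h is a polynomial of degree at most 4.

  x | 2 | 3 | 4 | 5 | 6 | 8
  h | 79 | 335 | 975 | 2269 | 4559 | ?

The 5 known values determine h uniquely (degree ≤ 4).
L_0(8) = (5)·(4)·(3)·(2)/[(-1)·(-2)·(-3)·(-4)] = 5
L_1(8) = (6)·(4)·(3)·(2)/[(1)·(-1)·(-2)·(-3)] = -24
L_2(8) = (6)·(5)·(3)·(2)/[(2)·(1)·(-1)·(-2)] = 45
L_3(8) = (6)·(5)·(4)·(2)/[(3)·(2)·(1)·(-1)] = -40
L_4(8) = (6)·(5)·(4)·(3)/[(4)·(3)·(2)·(1)] = 15
Sum: 79·(5) + 335·(-24) + 975·(45) + 2269·(-40) + 4559·(15) = 13855

13855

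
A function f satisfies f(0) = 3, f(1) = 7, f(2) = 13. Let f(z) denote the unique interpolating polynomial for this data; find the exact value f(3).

Using Newton's divided-difference form:
f[0,1] = (7 - 3) / (1 - 0) = 4
f[1,2] = (13 - 7) / (2 - 1) = 6
f[0,1,2] = (6 - 4) / (2 - 0) = 1
f(3) = 3 + 4·(3) + 1·(3)·(2) = 21

21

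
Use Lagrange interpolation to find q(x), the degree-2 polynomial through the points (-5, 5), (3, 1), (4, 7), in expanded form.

L_0(x) = (x - 3)(x - 4) / [72] = (1/72)x^2 - (7/72)x + 1/6
L_1(x) = (x + 5)(x - 4) / [-8] = -(1/8)x^2 - (1/8)x + 5/2
L_2(x) = (x + 5)(x - 3) / [9] = (1/9)x^2 + (2/9)x - 5/3
q(x) = 5·L_0 + 1·L_1 + 7·L_2
  5·L_0(x) = (5/72)x^2 - (35/72)x + 5/6
  1·L_1(x) = -(1/8)x^2 - (1/8)x + 5/2
  7·L_2(x) = (7/9)x^2 + (14/9)x - 35/3
Adding term by term: (13/18)x^2 + (17/18)x - 25/3

q(x) = (13/18)x^2 + (17/18)x - 25/3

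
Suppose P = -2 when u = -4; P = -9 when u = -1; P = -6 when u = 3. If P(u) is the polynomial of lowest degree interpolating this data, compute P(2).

-113/14

Evaluate each Lagrange basis at u = 2:
L_0(2) = (3)·(-1)/[(-3)·(-7)] = -1/7
L_1(2) = (6)·(-1)/[(3)·(-4)] = 1/2
L_2(2) = (6)·(3)/[(7)·(4)] = 9/14
Sum: (-2)·(-1/7) + (-9)·(1/2) + (-6)·(9/14) = -113/14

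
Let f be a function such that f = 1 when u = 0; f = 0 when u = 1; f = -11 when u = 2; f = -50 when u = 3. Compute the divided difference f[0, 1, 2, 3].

-3

f[0,1] = (0 - 1) / (1 - 0) = -1
f[1,2] = (-11 - 0) / (2 - 1) = -11
f[2,3] = (-50 - (-11)) / (3 - 2) = -39
f[0,1,2] = (-11 - (-1)) / (2 - 0) = -5
f[1,2,3] = (-39 - (-11)) / (3 - 1) = -14
f[0,1,2,3] = (-14 - (-5)) / (3 - 0) = -3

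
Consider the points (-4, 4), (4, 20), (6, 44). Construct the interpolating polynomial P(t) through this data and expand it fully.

Build the Lagrange basis polynomials:
L_0(t) = (t - 4)(t - 6) / [80] = (1/80)t^2 - (1/8)t + 3/10
L_1(t) = (t + 4)(t - 6) / [-16] = -(1/16)t^2 + (1/8)t + 3/2
L_2(t) = (t + 4)(t - 4) / [20] = (1/20)t^2 - 4/5
P(t) = 4·L_0 + 20·L_1 + 44·L_2
  4·L_0(t) = (1/20)t^2 - (1/2)t + 6/5
  20·L_1(t) = -(5/4)t^2 + (5/2)t + 30
  44·L_2(t) = (11/5)t^2 - 176/5
Adding term by term: t^2 + 2t - 4

P(t) = t^2 + 2t - 4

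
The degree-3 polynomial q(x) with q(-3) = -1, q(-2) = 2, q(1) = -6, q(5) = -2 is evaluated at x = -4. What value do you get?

-1037/112

Evaluate each Lagrange basis at x = -4:
L_0(-4) = (-2)·(-5)·(-9)/[(-1)·(-4)·(-8)] = 45/16
L_1(-4) = (-1)·(-5)·(-9)/[(1)·(-3)·(-7)] = -15/7
L_2(-4) = (-1)·(-2)·(-9)/[(4)·(3)·(-4)] = 3/8
L_3(-4) = (-1)·(-2)·(-5)/[(8)·(7)·(4)] = -5/112
Sum: (-1)·(45/16) + 2·(-15/7) + (-6)·(3/8) + (-2)·(-5/112) = -1037/112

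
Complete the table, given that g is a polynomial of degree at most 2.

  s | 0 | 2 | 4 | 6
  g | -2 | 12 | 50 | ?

The 3 known values determine g uniquely (degree ≤ 2).
Evaluate each Lagrange basis at s = 6:
L_0(6) = (4)·(2)/[(-2)·(-4)] = 1
L_1(6) = (6)·(2)/[(2)·(-2)] = -3
L_2(6) = (6)·(4)/[(4)·(2)] = 3
Sum: (-2)·(1) + 12·(-3) + 50·(3) = 112

112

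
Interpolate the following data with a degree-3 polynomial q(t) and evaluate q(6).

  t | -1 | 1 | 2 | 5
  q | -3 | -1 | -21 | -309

Evaluate each Lagrange basis at t = 6:
L_0(6) = (5)·(4)·(1)/[(-2)·(-3)·(-6)] = -5/9
L_1(6) = (7)·(4)·(1)/[(2)·(-1)·(-4)] = 7/2
L_2(6) = (7)·(5)·(1)/[(3)·(1)·(-3)] = -35/9
L_3(6) = (7)·(5)·(4)/[(6)·(4)·(3)] = 35/18
Sum: (-3)·(-5/9) + (-1)·(7/2) + (-21)·(-35/9) + (-309)·(35/18) = -521

-521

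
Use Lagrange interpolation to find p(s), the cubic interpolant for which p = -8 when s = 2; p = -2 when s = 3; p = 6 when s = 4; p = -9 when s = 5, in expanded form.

p(s) = -(25/6)s^3 + (77/2)s^2 - (322/3)s + 86

L_0(s) = (s - 3)(s - 4)(s - 5) / [-6] = -(1/6)s^3 + 2s^2 - (47/6)s + 10
L_1(s) = (s - 2)(s - 4)(s - 5) / [2] = (1/2)s^3 - (11/2)s^2 + 19s - 20
L_2(s) = (s - 2)(s - 3)(s - 5) / [-2] = -(1/2)s^3 + 5s^2 - (31/2)s + 15
L_3(s) = (s - 2)(s - 3)(s - 4) / [6] = (1/6)s^3 - (3/2)s^2 + (13/3)s - 4
p(s) = (-8)·L_0 + (-2)·L_1 + 6·L_2 + (-9)·L_3
  (-8)·L_0(s) = (4/3)s^3 - 16s^2 + (188/3)s - 80
  (-2)·L_1(s) = -s^3 + 11s^2 - 38s + 40
  6·L_2(s) = -3s^3 + 30s^2 - 93s + 90
  (-9)·L_3(s) = -(3/2)s^3 + (27/2)s^2 - 39s + 36
Adding term by term: -(25/6)s^3 + (77/2)s^2 - (322/3)s + 86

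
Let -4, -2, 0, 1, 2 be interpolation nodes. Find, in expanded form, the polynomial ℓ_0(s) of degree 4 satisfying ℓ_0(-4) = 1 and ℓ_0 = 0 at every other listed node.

ℓ_0(s) = (s + 2)s(s - 1)(s - 2) / [(-2)·(-4)·(-5)·(-6)]
       = (s^4 - s^3 - 4s^2 + 4s) / (240)

ℓ_0(s) = (1/240)s^4 - (1/240)s^3 - (1/60)s^2 + (1/60)s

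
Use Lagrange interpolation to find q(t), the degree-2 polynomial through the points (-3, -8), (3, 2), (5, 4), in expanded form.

q(t) = -(1/12)t^2 + (5/3)t - 9/4

Build the Lagrange basis polynomials:
L_0(t) = (t - 3)(t - 5) / [48] = (1/48)t^2 - (1/6)t + 5/16
L_1(t) = (t + 3)(t - 5) / [-12] = -(1/12)t^2 + (1/6)t + 5/4
L_2(t) = (t + 3)(t - 3) / [16] = (1/16)t^2 - 9/16
q(t) = (-8)·L_0 + 2·L_1 + 4·L_2
  (-8)·L_0(t) = -(1/6)t^2 + (4/3)t - 5/2
  2·L_1(t) = -(1/6)t^2 + (1/3)t + 5/2
  4·L_2(t) = (1/4)t^2 - 9/4
Adding term by term: -(1/12)t^2 + (5/3)t - 9/4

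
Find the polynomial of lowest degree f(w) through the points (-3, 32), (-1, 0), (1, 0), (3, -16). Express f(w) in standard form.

f(w) = -w^3 + w^2 + w - 1

Newton's divided differences:
f[-3,-1] = (0 - 32) / (-1 - (-3)) = -16
f[-1,1] = (0 - 0) / (1 - (-1)) = 0
f[1,3] = (-16 - 0) / (3 - 1) = -8
f[-3,-1,1] = (0 - (-16)) / (1 - (-3)) = 4
f[-1,1,3] = (-8 - 0) / (3 - (-1)) = -2
f[-3,-1,1,3] = (-2 - 4) / (3 - (-3)) = -1
f(w) = 32 + (-16)·(w + 3) + 4·(w + 3)(w + 1) + (-1)·(w + 3)(w + 1)(w - 1)
Expanding: f(w) = -w^3 + w^2 + w - 1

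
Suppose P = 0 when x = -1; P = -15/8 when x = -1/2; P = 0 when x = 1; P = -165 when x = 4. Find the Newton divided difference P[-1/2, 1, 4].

P[-1/2,1] = (0 - (-15/8)) / (1 - (-1/2)) = 5/4
P[1,4] = (-165 - 0) / (4 - 1) = -55
P[-1/2,1,4] = (-55 - 5/4) / (4 - (-1/2)) = -25/2

-25/2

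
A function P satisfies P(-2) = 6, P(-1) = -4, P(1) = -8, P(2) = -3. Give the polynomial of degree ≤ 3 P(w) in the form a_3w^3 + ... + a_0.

P(w) = -(1/12)w^3 + (5/2)w^2 - (23/12)w - 17/2

Newton's divided differences:
P[-2,-1] = (-4 - 6) / (-1 - (-2)) = -10
P[-1,1] = (-8 - (-4)) / (1 - (-1)) = -2
P[1,2] = (-3 - (-8)) / (2 - 1) = 5
P[-2,-1,1] = (-2 - (-10)) / (1 - (-2)) = 8/3
P[-1,1,2] = (5 - (-2)) / (2 - (-1)) = 7/3
P[-2,-1,1,2] = (7/3 - 8/3) / (2 - (-2)) = -1/12
P(w) = 6 + (-10)·(w + 2) + (8/3)·(w + 2)(w + 1) + (-1/12)·(w + 2)(w + 1)(w - 1)
Expanding: P(w) = -(1/12)w^3 + (5/2)w^2 - (23/12)w - 17/2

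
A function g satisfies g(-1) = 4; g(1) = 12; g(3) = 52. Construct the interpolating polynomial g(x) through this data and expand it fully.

g(x) = 4x^2 + 4x + 4

Build the Lagrange basis polynomials:
L_0(x) = (x - 1)(x - 3) / [8] = (1/8)x^2 - (1/2)x + 3/8
L_1(x) = (x + 1)(x - 3) / [-4] = -(1/4)x^2 + (1/2)x + 3/4
L_2(x) = (x + 1)(x - 1) / [8] = (1/8)x^2 - 1/8
g(x) = 4·L_0 + 12·L_1 + 52·L_2
  4·L_0(x) = (1/2)x^2 - 2x + 3/2
  12·L_1(x) = -3x^2 + 6x + 9
  52·L_2(x) = (13/2)x^2 - 13/2
Adding term by term: 4x^2 + 4x + 4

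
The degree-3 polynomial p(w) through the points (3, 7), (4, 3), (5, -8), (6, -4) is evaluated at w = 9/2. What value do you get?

L_0(9/2) = (1/2)·(-1/2)·(-3/2)/[(-1)·(-2)·(-3)] = -1/16
L_1(9/2) = (3/2)·(-1/2)·(-3/2)/[(1)·(-1)·(-2)] = 9/16
L_2(9/2) = (3/2)·(1/2)·(-3/2)/[(2)·(1)·(-1)] = 9/16
L_3(9/2) = (3/2)·(1/2)·(-1/2)/[(3)·(2)·(1)] = -1/16
Sum: 7·(-1/16) + 3·(9/16) + (-8)·(9/16) + (-4)·(-1/16) = -3

-3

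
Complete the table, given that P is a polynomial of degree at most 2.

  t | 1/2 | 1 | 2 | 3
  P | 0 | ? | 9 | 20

The 3 known values determine P uniquely (degree ≤ 2).
L_0(1) = (-1)·(-2)/[(-3/2)·(-5/2)] = 8/15
L_1(1) = (1/2)·(-2)/[(3/2)·(-1)] = 2/3
L_2(1) = (1/2)·(-1)/[(5/2)·(1)] = -1/5
Sum: 0 + 9·(2/3) + 20·(-1/5) = 2

2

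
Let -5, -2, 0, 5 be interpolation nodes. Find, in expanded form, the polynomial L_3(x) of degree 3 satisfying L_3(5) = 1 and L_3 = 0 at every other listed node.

L_3(x) = (1/350)x^3 + (1/50)x^2 + (1/35)x

L_3(x) = (x + 5)(x + 2)x / [(10)·(7)·(5)]
       = (x^3 + 7x^2 + 10x) / (350)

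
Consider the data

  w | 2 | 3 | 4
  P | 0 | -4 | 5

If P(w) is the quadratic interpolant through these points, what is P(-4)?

Using Newton's divided-difference form:
P[2,3] = (-4 - 0) / (3 - 2) = -4
P[3,4] = (5 - (-4)) / (4 - 3) = 9
P[2,3,4] = (9 - (-4)) / (4 - 2) = 13/2
P(-4) = 0 + (-4)·(-6) + (13/2)·(-6)·(-7) = 297

297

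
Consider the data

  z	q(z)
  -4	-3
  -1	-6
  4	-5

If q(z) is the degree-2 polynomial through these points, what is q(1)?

Using Newton's divided-difference form:
q[-4,-1] = (-6 - (-3)) / (-1 - (-4)) = -1
q[-1,4] = (-5 - (-6)) / (4 - (-1)) = 1/5
q[-4,-1,4] = (1/5 - (-1)) / (4 - (-4)) = 3/20
q(1) = -3 + (-1)·(5) + (3/20)·(5)·(2) = -13/2

-13/2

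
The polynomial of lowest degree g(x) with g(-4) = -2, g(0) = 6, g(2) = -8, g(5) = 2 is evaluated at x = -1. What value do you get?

Evaluate each Lagrange basis at x = -1:
L_0(-1) = (-1)·(-3)·(-6)/[(-4)·(-6)·(-9)] = 1/12
L_1(-1) = (3)·(-3)·(-6)/[(4)·(-2)·(-5)] = 27/20
L_2(-1) = (3)·(-1)·(-6)/[(6)·(2)·(-3)] = -1/2
L_3(-1) = (3)·(-1)·(-3)/[(9)·(5)·(3)] = 1/15
Sum: (-2)·(1/12) + 6·(27/20) + (-8)·(-1/2) + 2·(1/15) = 181/15

181/15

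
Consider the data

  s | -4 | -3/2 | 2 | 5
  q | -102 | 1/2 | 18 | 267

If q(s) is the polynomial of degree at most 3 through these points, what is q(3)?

Evaluate each Lagrange basis at s = 3:
L_0(3) = (9/2)·(1)·(-2)/[(-5/2)·(-6)·(-9)] = 1/15
L_1(3) = (7)·(1)·(-2)/[(5/2)·(-7/2)·(-13/2)] = -16/65
L_2(3) = (7)·(9/2)·(-2)/[(6)·(7/2)·(-3)] = 1
L_3(3) = (7)·(9/2)·(1)/[(9)·(13/2)·(3)] = 7/39
Sum: (-102)·(1/15) + 1/2·(-16/65) + 18·(1) + 267·(7/39) = 59

59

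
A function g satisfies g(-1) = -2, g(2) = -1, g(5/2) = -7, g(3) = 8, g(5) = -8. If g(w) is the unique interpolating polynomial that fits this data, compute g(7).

Evaluate each Lagrange basis at w = 7:
L_0(7) = (5)·(9/2)·(4)·(2)/[(-3)·(-7/2)·(-4)·(-6)] = 5/7
L_1(7) = (8)·(9/2)·(4)·(2)/[(3)·(-1/2)·(-1)·(-3)] = -64
L_2(7) = (8)·(5)·(4)·(2)/[(7/2)·(1/2)·(-1/2)·(-5/2)] = 1024/7
L_3(7) = (8)·(5)·(9/2)·(2)/[(4)·(1)·(1/2)·(-2)] = -90
L_4(7) = (8)·(5)·(9/2)·(4)/[(6)·(3)·(5/2)·(2)] = 8
Sum: (-2)·(5/7) + (-1)·(-64) + (-7)·(1024/7) + 8·(-90) + (-8)·(8) = -12218/7

-12218/7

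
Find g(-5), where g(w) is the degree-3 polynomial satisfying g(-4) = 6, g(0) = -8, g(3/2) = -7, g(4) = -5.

L_0(-5) = (-5)·(-13/2)·(-9)/[(-4)·(-11/2)·(-8)] = 585/352
L_1(-5) = (-1)·(-13/2)·(-9)/[(4)·(-3/2)·(-4)] = -39/16
L_2(-5) = (-1)·(-5)·(-9)/[(11/2)·(3/2)·(-5/2)] = 24/11
L_3(-5) = (-1)·(-5)·(-13/2)/[(8)·(4)·(5/2)] = -13/32
Sum: 6·(585/352) + (-8)·(-39/16) + (-7)·(24/11) + (-5)·(-13/32) = 5713/352

5713/352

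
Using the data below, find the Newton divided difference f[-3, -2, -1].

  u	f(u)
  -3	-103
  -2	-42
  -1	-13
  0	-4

f[-3,-2] = (-42 - (-103)) / (-2 - (-3)) = 61
f[-2,-1] = (-13 - (-42)) / (-1 - (-2)) = 29
f[-3,-2,-1] = (29 - 61) / (-1 - (-3)) = -16

-16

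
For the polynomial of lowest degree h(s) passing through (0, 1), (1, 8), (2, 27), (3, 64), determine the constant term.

L_0(s) = (s - 1)(s - 2)(s - 3) / [-6] = -(1/6)s^3 + s^2 - (11/6)s + 1
L_1(s) = s(s - 2)(s - 3) / [2] = (1/2)s^3 - (5/2)s^2 + 3s
L_2(s) = s(s - 1)(s - 3) / [-2] = -(1/2)s^3 + 2s^2 - (3/2)s
L_3(s) = s(s - 1)(s - 2) / [6] = (1/6)s^3 - (1/2)s^2 + (1/3)s
h(s) = 1·L_0 + 8·L_1 + 27·L_2 + 64·L_3
Only the constant term is needed; take it from each L_i and combine:
1·(1) + 8·(0) + 27·(0) + 64·(0) = 1

1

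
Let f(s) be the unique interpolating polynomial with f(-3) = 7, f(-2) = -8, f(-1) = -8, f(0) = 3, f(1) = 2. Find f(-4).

22

Evaluate each Lagrange basis at s = -4:
L_0(-4) = (-2)·(-3)·(-4)·(-5)/[(-1)·(-2)·(-3)·(-4)] = 5
L_1(-4) = (-1)·(-3)·(-4)·(-5)/[(1)·(-1)·(-2)·(-3)] = -10
L_2(-4) = (-1)·(-2)·(-4)·(-5)/[(2)·(1)·(-1)·(-2)] = 10
L_3(-4) = (-1)·(-2)·(-3)·(-5)/[(3)·(2)·(1)·(-1)] = -5
L_4(-4) = (-1)·(-2)·(-3)·(-4)/[(4)·(3)·(2)·(1)] = 1
Sum: 7·(5) + (-8)·(-10) + (-8)·(10) + 3·(-5) + 2·(1) = 22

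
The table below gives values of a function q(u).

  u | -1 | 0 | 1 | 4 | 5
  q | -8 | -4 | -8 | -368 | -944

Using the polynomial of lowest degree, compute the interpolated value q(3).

-112

L_0(3) = (3)·(2)·(-1)·(-2)/[(-1)·(-2)·(-5)·(-6)] = 1/5
L_1(3) = (4)·(2)·(-1)·(-2)/[(1)·(-1)·(-4)·(-5)] = -4/5
L_2(3) = (4)·(3)·(-1)·(-2)/[(2)·(1)·(-3)·(-4)] = 1
L_3(3) = (4)·(3)·(2)·(-2)/[(5)·(4)·(3)·(-1)] = 4/5
L_4(3) = (4)·(3)·(2)·(-1)/[(6)·(5)·(4)·(1)] = -1/5
Sum: (-8)·(1/5) + (-4)·(-4/5) + (-8)·(1) + (-368)·(4/5) + (-944)·(-1/5) = -112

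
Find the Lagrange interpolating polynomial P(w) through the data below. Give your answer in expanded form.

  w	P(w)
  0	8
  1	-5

Build the Lagrange basis polynomials:
L_0(w) = (w - 1) / [-1] = -w + 1
L_1(w) = w / [1] = w
P(w) = 8·L_0 + (-5)·L_1
  8·L_0(w) = -8w + 8
  (-5)·L_1(w) = -5w
Adding term by term: -13w + 8

P(w) = -13w + 8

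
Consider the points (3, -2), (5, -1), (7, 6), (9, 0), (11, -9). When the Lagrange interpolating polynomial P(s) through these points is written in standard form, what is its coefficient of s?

-2155/24

Build the Lagrange basis polynomials:
L_0(s) = (s - 5)(s - 7)(s - 9)(s - 11) / [384] = (1/384)s^4 - (1/12)s^3 + (187/192)s^2 - (59/12)s + 1155/128
L_1(s) = (s - 3)(s - 7)(s - 9)(s - 11) / [-96] = -(1/96)s^4 + (5/16)s^3 - (10/3)s^2 + (235/16)s - 693/32
L_2(s) = (s - 3)(s - 5)(s - 9)(s - 11) / [64] = (1/64)s^4 - (7/16)s^3 + (137/32)s^2 - (273/16)s + 1485/64
L_3(s) = (s - 3)(s - 5)(s - 7)(s - 11) / [-96] = -(1/96)s^4 + (13/48)s^3 - (59/24)s^2 + (443/48)s - 385/32
L_4(s) = (s - 3)(s - 5)(s - 7)(s - 9) / [384] = (1/384)s^4 - (1/16)s^3 + (103/192)s^2 - (31/16)s + 315/128
P(s) = (-2)·L_0 + (-1)·L_1 + 6·L_2 + 0·L_3 + (-9)·L_4
Only the coefficient of s is needed; take it from each L_i and combine:
(-2)·(-59/12) + (-1)·(235/16) + 6·(-273/16) + 0·(443/48) + (-9)·(-31/16) = -2155/24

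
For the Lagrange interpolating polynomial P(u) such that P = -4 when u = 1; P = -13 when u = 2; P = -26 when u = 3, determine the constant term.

1

Build the Lagrange basis polynomials:
L_0(u) = (u - 2)(u - 3) / [2] = (1/2)u^2 - (5/2)u + 3
L_1(u) = (u - 1)(u - 3) / [-1] = -u^2 + 4u - 3
L_2(u) = (u - 1)(u - 2) / [2] = (1/2)u^2 - (3/2)u + 1
P(u) = (-4)·L_0 + (-13)·L_1 + (-26)·L_2
Only the constant term is needed; take it from each L_i and combine:
(-4)·(3) + (-13)·(-3) + (-26)·(1) = 1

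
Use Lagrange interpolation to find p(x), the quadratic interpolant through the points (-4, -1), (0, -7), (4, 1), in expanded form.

Build the Lagrange basis polynomials:
L_0(x) = x(x - 4) / [32] = (1/32)x^2 - (1/8)x
L_1(x) = (x + 4)(x - 4) / [-16] = -(1/16)x^2 + 1
L_2(x) = (x + 4)x / [32] = (1/32)x^2 + (1/8)x
p(x) = (-1)·L_0 + (-7)·L_1 + 1·L_2
  (-1)·L_0(x) = -(1/32)x^2 + (1/8)x
  (-7)·L_1(x) = (7/16)x^2 - 7
  1·L_2(x) = (1/32)x^2 + (1/8)x
Adding term by term: (7/16)x^2 + (1/4)x - 7

p(x) = (7/16)x^2 + (1/4)x - 7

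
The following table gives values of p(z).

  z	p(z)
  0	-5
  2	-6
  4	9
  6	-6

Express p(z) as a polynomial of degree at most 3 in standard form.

p(z) = -(23/24)z^3 + (31/4)z^2 - (73/6)z - 5

L_0(z) = (z - 2)(z - 4)(z - 6) / [-48] = -(1/48)z^3 + (1/4)z^2 - (11/12)z + 1
L_1(z) = z(z - 4)(z - 6) / [16] = (1/16)z^3 - (5/8)z^2 + (3/2)z
L_2(z) = z(z - 2)(z - 6) / [-16] = -(1/16)z^3 + (1/2)z^2 - (3/4)z
L_3(z) = z(z - 2)(z - 4) / [48] = (1/48)z^3 - (1/8)z^2 + (1/6)z
p(z) = (-5)·L_0 + (-6)·L_1 + 9·L_2 + (-6)·L_3
  (-5)·L_0(z) = (5/48)z^3 - (5/4)z^2 + (55/12)z - 5
  (-6)·L_1(z) = -(3/8)z^3 + (15/4)z^2 - 9z
  9·L_2(z) = -(9/16)z^3 + (9/2)z^2 - (27/4)z
  (-6)·L_3(z) = -(1/8)z^3 + (3/4)z^2 - z
Adding term by term: -(23/24)z^3 + (31/4)z^2 - (73/6)z - 5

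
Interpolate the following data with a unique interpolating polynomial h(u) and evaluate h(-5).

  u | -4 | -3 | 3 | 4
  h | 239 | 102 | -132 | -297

Using Newton's divided-difference form:
h[-4,-3] = (102 - 239) / (-3 - (-4)) = -137
h[-3,3] = (-132 - 102) / (3 - (-3)) = -39
h[3,4] = (-297 - (-132)) / (4 - 3) = -165
h[-4,-3,3] = (-39 - (-137)) / (3 - (-4)) = 14
h[-3,3,4] = (-165 - (-39)) / (4 - (-3)) = -18
h[-4,-3,3,4] = (-18 - 14) / (4 - (-4)) = -4
h(-5) = 239 + (-137)·(-1) + 14·(-1)·(-2) + (-4)·(-1)·(-2)·(-8) = 468

468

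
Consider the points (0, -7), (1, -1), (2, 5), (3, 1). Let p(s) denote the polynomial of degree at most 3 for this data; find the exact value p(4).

Using Newton's divided-difference form:
p[0,1] = (-1 - (-7)) / (1 - 0) = 6
p[1,2] = (5 - (-1)) / (2 - 1) = 6
p[2,3] = (1 - 5) / (3 - 2) = -4
p[0,1,2] = (6 - 6) / (2 - 0) = 0
p[1,2,3] = (-4 - 6) / (3 - 1) = -5
p[0,1,2,3] = (-5 - 0) / (3 - 0) = -5/3
p(4) = -7 + 6·(4) + 0·(4)·(3) + (-5/3)·(4)·(3)·(2) = -23

-23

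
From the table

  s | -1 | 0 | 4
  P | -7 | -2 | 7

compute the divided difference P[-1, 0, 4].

-11/20

P[-1,0] = (-2 - (-7)) / (0 - (-1)) = 5
P[0,4] = (7 - (-2)) / (4 - 0) = 9/4
P[-1,0,4] = (9/4 - 5) / (4 - (-1)) = -11/20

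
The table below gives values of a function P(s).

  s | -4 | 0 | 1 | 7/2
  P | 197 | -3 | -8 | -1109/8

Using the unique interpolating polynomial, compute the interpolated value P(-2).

Evaluate each Lagrange basis at s = -2:
L_0(-2) = (-2)·(-3)·(-11/2)/[(-4)·(-5)·(-15/2)] = 11/50
L_1(-2) = (2)·(-3)·(-11/2)/[(4)·(-1)·(-7/2)] = 33/14
L_2(-2) = (2)·(-2)·(-11/2)/[(5)·(1)·(-5/2)] = -44/25
L_3(-2) = (2)·(-2)·(-3)/[(15/2)·(7/2)·(5/2)] = 32/175
Sum: 197·(11/50) + (-3)·(33/14) + (-8)·(-44/25) + (-1109/8)·(32/175) = 25

25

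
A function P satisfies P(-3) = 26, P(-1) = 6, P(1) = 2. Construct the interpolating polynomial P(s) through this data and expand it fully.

Newton's divided differences:
P[-3,-1] = (6 - 26) / (-1 - (-3)) = -10
P[-1,1] = (2 - 6) / (1 - (-1)) = -2
P[-3,-1,1] = (-2 - (-10)) / (1 - (-3)) = 2
P(s) = 26 + (-10)·(s + 3) + 2·(s + 3)(s + 1)
Expanding: P(s) = 2s^2 - 2s + 2

P(s) = 2s^2 - 2s + 2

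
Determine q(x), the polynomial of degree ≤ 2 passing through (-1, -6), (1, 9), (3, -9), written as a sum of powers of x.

Build the Lagrange basis polynomials:
L_0(x) = (x - 1)(x - 3) / [8] = (1/8)x^2 - (1/2)x + 3/8
L_1(x) = (x + 1)(x - 3) / [-4] = -(1/4)x^2 + (1/2)x + 3/4
L_2(x) = (x + 1)(x - 1) / [8] = (1/8)x^2 - 1/8
q(x) = (-6)·L_0 + 9·L_1 + (-9)·L_2
  (-6)·L_0(x) = -(3/4)x^2 + 3x - 9/4
  9·L_1(x) = -(9/4)x^2 + (9/2)x + 27/4
  (-9)·L_2(x) = -(9/8)x^2 + 9/8
Adding term by term: -(33/8)x^2 + (15/2)x + 45/8

q(x) = -(33/8)x^2 + (15/2)x + 45/8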